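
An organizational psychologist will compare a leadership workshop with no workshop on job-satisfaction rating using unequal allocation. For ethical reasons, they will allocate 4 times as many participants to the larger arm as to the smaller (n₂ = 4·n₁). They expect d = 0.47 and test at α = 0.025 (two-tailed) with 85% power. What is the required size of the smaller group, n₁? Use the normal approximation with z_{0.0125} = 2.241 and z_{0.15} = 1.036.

With allocation ratio k = n₂/n₁ = 4, Var(x̄₁−x̄₂) = σ²(1/n₁ + 1/(k·n₁)) = σ²·(k+1)/(k·n₁).
So n₁ = (1 + 1/k)·((z_{α/2} + z_β)/d)² = 1.250 × (3.277/0.47)².
n₁ = 1.250 × 48.61 = 60.8.
Round up: n₁ = 61, giving n₂ = 4 × 61 = 244.

n₁ = 61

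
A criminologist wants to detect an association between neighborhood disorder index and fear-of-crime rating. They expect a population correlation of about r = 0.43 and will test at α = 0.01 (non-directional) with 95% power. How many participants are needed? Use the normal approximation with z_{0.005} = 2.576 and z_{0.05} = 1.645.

n = 88

Fisher's z: C = ½·ln((1+r)/(1−r)) = ½·ln(2.5088) = 0.4599.
n = ((z_{α/2} + z_β)/C)² + 3.
(2.576 + 1.645) / 0.4599 = 4.221 / 0.4599 = 9.178.
n = 9.178² + 3 = 84.24 + 3 = 87.2.
Round up.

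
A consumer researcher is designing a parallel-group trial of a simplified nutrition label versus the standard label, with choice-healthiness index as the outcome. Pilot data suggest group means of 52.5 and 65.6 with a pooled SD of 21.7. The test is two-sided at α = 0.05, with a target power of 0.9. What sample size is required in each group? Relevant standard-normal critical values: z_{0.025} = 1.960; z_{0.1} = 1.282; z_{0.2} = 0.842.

n = 58 per group

Cohen's d = |M₁ − M₂| / SD_pooled = |52.5 − 65.6| / 21.7 = 13.1 / 21.7 = 0.604.
For two independent groups with equal n: n = 2·((z_{α/2} + z_β) / d)².
z_{α/2} + z_β = 1.960 + 1.282 = 3.242.
n = 2 × (3.242 / 0.604)² = 2 × 5.368² = 2 × 28.81 = 57.6.
Round up to the next whole participant.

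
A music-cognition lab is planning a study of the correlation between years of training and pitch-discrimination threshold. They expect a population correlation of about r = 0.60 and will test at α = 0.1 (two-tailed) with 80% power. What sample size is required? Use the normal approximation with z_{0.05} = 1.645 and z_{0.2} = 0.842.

n = 16

Fisher's z: C = ½·ln((1+r)/(1−r)) = ½·ln(4.0000) = 0.6931.
n = ((z_{α/2} + z_β)/C)² + 3.
(1.645 + 0.842) / 0.6931 = 2.487 / 0.6931 = 3.588.
n = 3.588² + 3 = 12.88 + 3 = 15.9.
Round up.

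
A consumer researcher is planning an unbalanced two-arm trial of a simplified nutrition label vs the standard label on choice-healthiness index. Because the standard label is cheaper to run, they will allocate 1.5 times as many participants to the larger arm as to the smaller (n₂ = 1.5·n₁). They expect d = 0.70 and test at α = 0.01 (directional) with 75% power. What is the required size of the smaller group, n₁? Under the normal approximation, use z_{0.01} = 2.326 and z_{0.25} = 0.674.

n₁ = 31

With allocation ratio k = n₂/n₁ = 1.5, Var(x̄₁−x̄₂) = σ²(1/n₁ + 1/(k·n₁)) = σ²·(k+1)/(k·n₁).
So n₁ = (1 + 1/k)·((z_{α} + z_β)/d)² = 1.667 × (3.000/0.70)².
n₁ = 1.667 × 18.37 = 30.6.
Round up: n₁ = 31, giving n₂ = ⌈1.5 × 31⌉ = ⌈46.5⌉ = 47.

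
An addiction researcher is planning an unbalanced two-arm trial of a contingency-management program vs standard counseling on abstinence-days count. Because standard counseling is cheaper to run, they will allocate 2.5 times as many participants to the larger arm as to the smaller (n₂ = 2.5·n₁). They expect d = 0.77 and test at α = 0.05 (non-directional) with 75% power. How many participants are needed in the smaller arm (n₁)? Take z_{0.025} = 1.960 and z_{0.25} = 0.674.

n₁ = 17

With allocation ratio k = n₂/n₁ = 2.5, Var(x̄₁−x̄₂) = σ²(1/n₁ + 1/(k·n₁)) = σ²·(k+1)/(k·n₁).
So n₁ = (1 + 1/k)·((z_{α/2} + z_β)/d)² = 1.400 × (2.634/0.77)².
n₁ = 1.400 × 11.70 = 16.4.
Round up: n₁ = 17, giving n₂ = ⌈2.5 × 17⌉ = ⌈42.5⌉ = 43.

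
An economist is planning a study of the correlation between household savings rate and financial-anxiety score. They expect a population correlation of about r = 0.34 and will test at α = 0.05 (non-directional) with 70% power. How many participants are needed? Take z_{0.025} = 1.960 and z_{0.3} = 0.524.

Fisher's z: C = ½·ln((1+r)/(1−r)) = ½·ln(2.0303) = 0.3541.
n = ((z_{α/2} + z_β)/C)² + 3.
(1.960 + 0.524) / 0.3541 = 2.484 / 0.3541 = 7.015.
n = 7.015² + 3 = 49.21 + 3 = 52.2.
Round up.

n = 53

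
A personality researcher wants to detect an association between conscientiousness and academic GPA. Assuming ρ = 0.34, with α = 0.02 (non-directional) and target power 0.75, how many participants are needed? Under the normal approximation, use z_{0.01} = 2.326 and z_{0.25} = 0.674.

Fisher's z: C = ½·ln((1+r)/(1−r)) = ½·ln(2.0303) = 0.3541.
n = ((z_{α/2} + z_β)/C)² + 3.
(2.326 + 0.674) / 0.3541 = 3.000 / 0.3541 = 8.472.
n = 8.472² + 3 = 71.78 + 3 = 74.8.
Round up.

n = 75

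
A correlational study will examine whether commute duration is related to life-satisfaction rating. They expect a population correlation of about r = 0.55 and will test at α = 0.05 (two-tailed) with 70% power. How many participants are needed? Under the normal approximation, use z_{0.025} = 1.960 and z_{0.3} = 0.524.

Fisher's z: C = ½·ln((1+r)/(1−r)) = ½·ln(3.4444) = 0.6184.
n = ((z_{α/2} + z_β)/C)² + 3.
(1.960 + 0.524) / 0.6184 = 2.484 / 0.6184 = 4.017.
n = 4.017² + 3 = 16.13 + 3 = 19.1.
Round up.

n = 20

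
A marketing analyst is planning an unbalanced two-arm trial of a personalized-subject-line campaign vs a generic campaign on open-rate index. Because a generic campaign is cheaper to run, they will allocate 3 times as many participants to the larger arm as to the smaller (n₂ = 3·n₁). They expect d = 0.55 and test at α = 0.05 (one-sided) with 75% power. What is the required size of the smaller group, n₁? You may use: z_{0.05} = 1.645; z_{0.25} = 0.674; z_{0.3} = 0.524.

n₁ = 24

With allocation ratio k = n₂/n₁ = 3, Var(x̄₁−x̄₂) = σ²(1/n₁ + 1/(k·n₁)) = σ²·(k+1)/(k·n₁).
So n₁ = (1 + 1/k)·((z_{α} + z_β)/d)² = 1.333 × (2.319/0.55)².
n₁ = 1.333 × 17.78 = 23.7.
Round up: n₁ = 24, giving n₂ = 3 × 24 = 72.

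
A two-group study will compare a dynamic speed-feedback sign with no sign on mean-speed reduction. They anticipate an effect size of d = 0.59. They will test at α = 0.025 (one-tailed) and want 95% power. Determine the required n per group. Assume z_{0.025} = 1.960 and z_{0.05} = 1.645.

For two independent groups with equal n: n = 2·((z_{α} + z_β) / d)².
z_{α} + z_β = 1.960 + 1.645 = 3.605.
n = 2 × (3.605 / 0.59)² = 2 × 6.110² = 2 × 37.33 = 74.7.
Round up to the next whole participant.

n = 75 per group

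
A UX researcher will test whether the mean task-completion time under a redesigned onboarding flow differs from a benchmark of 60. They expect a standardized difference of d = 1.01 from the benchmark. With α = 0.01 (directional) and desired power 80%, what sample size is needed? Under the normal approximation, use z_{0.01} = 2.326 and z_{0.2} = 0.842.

n = 10

For a one-sample test: n = ((z_{α} + z_β) / d)².
z_{α} + z_β = 2.326 + 0.842 = 3.168.
n = (3.168 / 1.01)² = 3.137² = 9.84.
Round up.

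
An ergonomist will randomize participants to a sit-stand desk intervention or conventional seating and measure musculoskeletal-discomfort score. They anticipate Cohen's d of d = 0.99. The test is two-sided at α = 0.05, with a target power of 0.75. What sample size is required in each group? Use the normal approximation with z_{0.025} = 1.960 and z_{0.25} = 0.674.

n = 15 per group

For two independent groups with equal n: n = 2·((z_{α/2} + z_β) / d)².
z_{α/2} + z_β = 1.960 + 0.674 = 2.634.
n = 2 × (2.634 / 0.99)² = 2 × 2.661² = 2 × 7.08 = 14.2.
Round up to the next whole participant.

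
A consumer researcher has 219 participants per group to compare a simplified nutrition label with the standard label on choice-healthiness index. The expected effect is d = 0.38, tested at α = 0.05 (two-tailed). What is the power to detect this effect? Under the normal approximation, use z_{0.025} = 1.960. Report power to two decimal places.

power ≈ 0.98

For two equal groups, power = Φ(d·√(n/2) − z_{α/2}).
d·√(n/2) = 0.38 × √(219/2) = 0.38 × 10.464 = 3.976.
z_β = 3.976 − 1.960 = 2.016.
Power = Φ(2.016) = 0.978.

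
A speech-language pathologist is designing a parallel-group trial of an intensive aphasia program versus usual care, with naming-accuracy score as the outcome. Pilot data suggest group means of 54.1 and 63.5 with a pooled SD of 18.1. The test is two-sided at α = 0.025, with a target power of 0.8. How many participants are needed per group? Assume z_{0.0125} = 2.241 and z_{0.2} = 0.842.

Cohen's d = |M₁ − M₂| / SD_pooled = |54.1 − 63.5| / 18.1 = 9.4 / 18.1 = 0.519.
For two independent groups with equal n: n = 2·((z_{α/2} + z_β) / d)².
z_{α/2} + z_β = 2.241 + 0.842 = 3.083.
n = 2 × (3.083 / 0.519)² = 2 × 5.940² = 2 × 35.29 = 70.6.
Round up to the next whole participant.

n = 71 per group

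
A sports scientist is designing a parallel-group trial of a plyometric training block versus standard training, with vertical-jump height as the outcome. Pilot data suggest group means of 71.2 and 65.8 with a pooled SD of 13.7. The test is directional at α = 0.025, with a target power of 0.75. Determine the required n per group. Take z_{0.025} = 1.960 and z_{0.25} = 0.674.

n = 90 per group

Cohen's d = |M₁ − M₂| / SD_pooled = |71.2 − 65.8| / 13.7 = 5.4 / 13.7 = 0.394.
For two independent groups with equal n: n = 2·((z_{α} + z_β) / d)².
z_{α} + z_β = 1.960 + 0.674 = 2.634.
n = 2 × (2.634 / 0.394)² = 2 × 6.685² = 2 × 44.69 = 89.4.
Round up to the next whole participant.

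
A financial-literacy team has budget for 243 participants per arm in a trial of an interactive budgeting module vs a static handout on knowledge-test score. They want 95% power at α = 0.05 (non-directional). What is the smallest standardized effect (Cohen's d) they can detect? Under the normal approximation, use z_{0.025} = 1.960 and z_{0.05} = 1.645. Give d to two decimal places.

d_min ≈ 0.33

For two independent groups of n = 243 each: d_min = (z_{α/2} + z_β)·√(2/n).
z-sum = 1.960 + 1.645 = 3.605.
d_min = 3.605 × √(2/243) = 3.605 × 0.0907 = 0.327.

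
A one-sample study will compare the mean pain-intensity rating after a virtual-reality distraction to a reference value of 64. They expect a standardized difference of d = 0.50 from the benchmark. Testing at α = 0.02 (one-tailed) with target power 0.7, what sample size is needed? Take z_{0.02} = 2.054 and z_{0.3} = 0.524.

For a one-sample test: n = ((z_{α} + z_β) / d)².
z_{α} + z_β = 2.054 + 0.524 = 2.578.
n = (2.578 / 0.50)² = 5.156² = 26.58.
Round up.

n = 27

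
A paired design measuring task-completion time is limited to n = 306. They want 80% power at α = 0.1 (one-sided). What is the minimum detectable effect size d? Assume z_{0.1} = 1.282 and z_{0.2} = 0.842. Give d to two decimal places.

d_min ≈ 0.12

For a single sample (or paired design) of n = 306: d_min = (z_{α} + z_β)/√n.
z-sum = 1.282 + 0.842 = 2.124.
d_min = 2.124 / √306 = 2.124 / 17.493 = 0.121.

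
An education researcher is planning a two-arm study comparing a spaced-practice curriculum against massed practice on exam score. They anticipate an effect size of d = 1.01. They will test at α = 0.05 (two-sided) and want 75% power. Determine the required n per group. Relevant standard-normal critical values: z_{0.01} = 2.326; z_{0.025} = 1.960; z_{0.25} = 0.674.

n = 14 per group

For two independent groups with equal n: n = 2·((z_{α/2} + z_β) / d)².
z_{α/2} + z_β = 1.960 + 0.674 = 2.634.
n = 2 × (2.634 / 1.01)² = 2 × 2.608² = 2 × 6.80 = 13.6.
Round up to the next whole participant.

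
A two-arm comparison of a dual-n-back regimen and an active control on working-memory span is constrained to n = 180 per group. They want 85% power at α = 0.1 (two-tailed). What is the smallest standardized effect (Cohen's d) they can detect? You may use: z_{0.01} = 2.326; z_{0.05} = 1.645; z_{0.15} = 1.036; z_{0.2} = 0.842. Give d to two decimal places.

For two independent groups of n = 180 each: d_min = (z_{α/2} + z_β)·√(2/n).
z-sum = 1.645 + 1.036 = 2.681.
d_min = 2.681 × √(2/180) = 2.681 × 0.1054 = 0.283.

d_min ≈ 0.28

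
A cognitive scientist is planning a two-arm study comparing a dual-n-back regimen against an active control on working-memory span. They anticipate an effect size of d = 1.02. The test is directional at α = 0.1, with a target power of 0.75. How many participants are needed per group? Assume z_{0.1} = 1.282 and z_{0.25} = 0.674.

For two independent groups with equal n: n = 2·((z_{α} + z_β) / d)².
z_{α} + z_β = 1.282 + 0.674 = 1.956.
n = 2 × (1.956 / 1.02)² = 2 × 1.918² = 2 × 3.68 = 7.4.
Round up to the next whole participant.

n = 8 per group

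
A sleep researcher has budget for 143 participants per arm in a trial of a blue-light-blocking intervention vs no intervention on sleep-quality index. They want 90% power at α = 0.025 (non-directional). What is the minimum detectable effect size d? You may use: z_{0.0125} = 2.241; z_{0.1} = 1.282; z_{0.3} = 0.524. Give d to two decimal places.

d_min ≈ 0.42

For two independent groups of n = 143 each: d_min = (z_{α/2} + z_β)·√(2/n).
z-sum = 2.241 + 1.282 = 3.523.
d_min = 3.523 × √(2/143) = 3.523 × 0.1183 = 0.417.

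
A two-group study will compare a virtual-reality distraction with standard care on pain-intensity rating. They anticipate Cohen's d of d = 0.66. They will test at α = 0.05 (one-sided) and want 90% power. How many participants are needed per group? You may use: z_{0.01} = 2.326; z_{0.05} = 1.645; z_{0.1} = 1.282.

n = 40 per group

For two independent groups with equal n: n = 2·((z_{α} + z_β) / d)².
z_{α} + z_β = 1.645 + 1.282 = 2.927.
n = 2 × (2.927 / 0.66)² = 2 × 4.435² = 2 × 19.67 = 39.3.
Round up to the next whole participant.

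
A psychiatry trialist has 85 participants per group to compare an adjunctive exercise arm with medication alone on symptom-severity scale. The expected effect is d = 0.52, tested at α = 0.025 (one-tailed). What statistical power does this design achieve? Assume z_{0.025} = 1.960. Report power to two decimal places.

power ≈ 0.92

For two equal groups, power = Φ(d·√(n/2) − z_{α}).
d·√(n/2) = 0.52 × √(85/2) = 0.52 × 6.519 = 3.390.
z_β = 3.390 − 1.960 = 1.430.
Power = Φ(1.430) = 0.924.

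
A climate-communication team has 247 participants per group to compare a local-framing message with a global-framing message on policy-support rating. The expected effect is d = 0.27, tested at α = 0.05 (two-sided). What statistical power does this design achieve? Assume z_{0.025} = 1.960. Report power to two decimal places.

power ≈ 0.85

For two equal groups, power = Φ(d·√(n/2) − z_{α/2}).
d·√(n/2) = 0.27 × √(247/2) = 0.27 × 11.113 = 3.001.
z_β = 3.001 − 1.960 = 1.041.
Power = Φ(1.041) = 0.851.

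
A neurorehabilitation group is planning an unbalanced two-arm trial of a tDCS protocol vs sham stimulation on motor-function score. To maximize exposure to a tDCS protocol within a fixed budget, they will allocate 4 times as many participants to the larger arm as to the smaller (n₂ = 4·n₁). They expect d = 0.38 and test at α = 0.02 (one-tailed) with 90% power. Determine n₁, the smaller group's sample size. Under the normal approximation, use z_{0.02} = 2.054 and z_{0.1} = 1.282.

n₁ = 97

With allocation ratio k = n₂/n₁ = 4, Var(x̄₁−x̄₂) = σ²(1/n₁ + 1/(k·n₁)) = σ²·(k+1)/(k·n₁).
So n₁ = (1 + 1/k)·((z_{α} + z_β)/d)² = 1.250 × (3.336/0.38)².
n₁ = 1.250 × 77.07 = 96.3.
Round up: n₁ = 97, giving n₂ = 4 × 97 = 388.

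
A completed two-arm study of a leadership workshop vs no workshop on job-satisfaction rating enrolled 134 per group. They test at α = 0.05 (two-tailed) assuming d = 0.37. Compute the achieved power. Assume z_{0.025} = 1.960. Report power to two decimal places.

power ≈ 0.86

For two equal groups, power = Φ(d·√(n/2) − z_{α/2}).
d·√(n/2) = 0.37 × √(134/2) = 0.37 × 8.185 = 3.029.
z_β = 3.029 − 1.960 = 1.069.
Power = Φ(1.069) = 0.857.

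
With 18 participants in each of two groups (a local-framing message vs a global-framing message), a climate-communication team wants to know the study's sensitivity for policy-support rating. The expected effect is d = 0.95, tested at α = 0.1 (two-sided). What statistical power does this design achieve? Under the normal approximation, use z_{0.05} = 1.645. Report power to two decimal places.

power ≈ 0.89

For two equal groups, power = Φ(d·√(n/2) − z_{α/2}).
d·√(n/2) = 0.95 × √(18/2) = 0.95 × 3.000 = 2.850.
z_β = 2.850 − 1.645 = 1.205.
Power = Φ(1.205) = 0.886.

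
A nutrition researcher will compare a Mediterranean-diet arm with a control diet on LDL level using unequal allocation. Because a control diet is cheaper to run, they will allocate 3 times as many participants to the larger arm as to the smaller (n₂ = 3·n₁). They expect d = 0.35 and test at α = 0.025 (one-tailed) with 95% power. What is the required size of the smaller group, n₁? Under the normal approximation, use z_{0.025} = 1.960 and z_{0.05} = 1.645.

With allocation ratio k = n₂/n₁ = 3, Var(x̄₁−x̄₂) = σ²(1/n₁ + 1/(k·n₁)) = σ²·(k+1)/(k·n₁).
So n₁ = (1 + 1/k)·((z_{α} + z_β)/d)² = 1.333 × (3.605/0.35)².
n₁ = 1.333 × 106.09 = 141.5.
Round up: n₁ = 142, giving n₂ = 3 × 142 = 426.

n₁ = 142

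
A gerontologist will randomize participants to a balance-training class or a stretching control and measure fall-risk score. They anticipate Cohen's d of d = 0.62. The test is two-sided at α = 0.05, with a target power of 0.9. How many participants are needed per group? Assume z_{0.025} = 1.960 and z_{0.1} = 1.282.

For two independent groups with equal n: n = 2·((z_{α/2} + z_β) / d)².
z_{α/2} + z_β = 1.960 + 1.282 = 3.242.
n = 2 × (3.242 / 0.62)² = 2 × 5.229² = 2 × 27.34 = 54.7.
Round up to the next whole participant.

n = 55 per group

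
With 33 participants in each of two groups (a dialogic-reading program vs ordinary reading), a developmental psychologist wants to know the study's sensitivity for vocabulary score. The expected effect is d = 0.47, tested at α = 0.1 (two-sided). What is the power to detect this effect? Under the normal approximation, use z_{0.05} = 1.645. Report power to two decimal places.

For two equal groups, power = Φ(d·√(n/2) − z_{α/2}).
d·√(n/2) = 0.47 × √(33/2) = 0.47 × 4.062 = 1.909.
z_β = 1.909 − 1.645 = 0.264.
Power = Φ(0.264) = 0.604.

power ≈ 0.60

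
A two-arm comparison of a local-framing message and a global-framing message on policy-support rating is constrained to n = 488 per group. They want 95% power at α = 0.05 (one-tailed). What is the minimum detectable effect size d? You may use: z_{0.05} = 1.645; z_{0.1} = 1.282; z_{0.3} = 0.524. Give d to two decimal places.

For two independent groups of n = 488 each: d_min = (z_{α} + z_β)·√(2/n).
z-sum = 1.645 + 1.645 = 3.290.
d_min = 3.290 × √(2/488) = 3.290 × 0.0640 = 0.211.

d_min ≈ 0.21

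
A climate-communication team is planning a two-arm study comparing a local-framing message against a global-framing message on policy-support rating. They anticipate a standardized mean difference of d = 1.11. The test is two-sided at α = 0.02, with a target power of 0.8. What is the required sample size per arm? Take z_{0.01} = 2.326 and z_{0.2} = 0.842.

n = 17 per group

For two independent groups with equal n: n = 2·((z_{α/2} + z_β) / d)².
z_{α/2} + z_β = 2.326 + 0.842 = 3.168.
n = 2 × (3.168 / 1.11)² = 2 × 2.854² = 2 × 8.15 = 16.3.
Round up to the next whole participant.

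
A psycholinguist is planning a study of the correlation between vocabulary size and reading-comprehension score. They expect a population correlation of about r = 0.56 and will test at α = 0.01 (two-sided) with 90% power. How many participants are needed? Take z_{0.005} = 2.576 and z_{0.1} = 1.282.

n = 41

Fisher's z: C = ½·ln((1+r)/(1−r)) = ½·ln(3.5455) = 0.6328.
n = ((z_{α/2} + z_β)/C)² + 3.
(2.576 + 1.282) / 0.6328 = 3.858 / 0.6328 = 6.097.
n = 6.097² + 3 = 37.17 + 3 = 40.2.
Round up.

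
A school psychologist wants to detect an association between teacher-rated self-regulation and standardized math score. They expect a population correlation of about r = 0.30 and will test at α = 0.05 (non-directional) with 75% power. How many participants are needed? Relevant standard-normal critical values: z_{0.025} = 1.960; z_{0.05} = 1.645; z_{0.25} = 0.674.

Fisher's z: C = ½·ln((1+r)/(1−r)) = ½·ln(1.8571) = 0.3095.
n = ((z_{α/2} + z_β)/C)² + 3.
(1.960 + 0.674) / 0.3095 = 2.634 / 0.3095 = 8.511.
n = 8.511² + 3 = 72.43 + 3 = 75.4.
Round up.

n = 76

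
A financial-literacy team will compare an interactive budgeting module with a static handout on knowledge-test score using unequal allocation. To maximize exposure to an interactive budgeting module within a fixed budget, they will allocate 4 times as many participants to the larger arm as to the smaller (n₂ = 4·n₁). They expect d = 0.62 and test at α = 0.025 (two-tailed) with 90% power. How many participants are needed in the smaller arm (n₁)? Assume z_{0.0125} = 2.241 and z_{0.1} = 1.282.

n₁ = 41

With allocation ratio k = n₂/n₁ = 4, Var(x̄₁−x̄₂) = σ²(1/n₁ + 1/(k·n₁)) = σ²·(k+1)/(k·n₁).
So n₁ = (1 + 1/k)·((z_{α/2} + z_β)/d)² = 1.250 × (3.523/0.62)².
n₁ = 1.250 × 32.29 = 40.4.
Round up: n₁ = 41, giving n₂ = 4 × 41 = 164.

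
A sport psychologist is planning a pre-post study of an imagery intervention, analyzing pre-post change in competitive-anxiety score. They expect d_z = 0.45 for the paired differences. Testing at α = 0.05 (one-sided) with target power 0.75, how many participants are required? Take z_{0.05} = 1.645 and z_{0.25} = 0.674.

For a paired (one-sample on differences) test: n = ((z_{α} + z_β) / d)².
z_{α} + z_β = 1.645 + 0.674 = 2.319.
n = (2.319 / 0.45)² = 5.153² = 26.56.
Round up.

n = 27 pairs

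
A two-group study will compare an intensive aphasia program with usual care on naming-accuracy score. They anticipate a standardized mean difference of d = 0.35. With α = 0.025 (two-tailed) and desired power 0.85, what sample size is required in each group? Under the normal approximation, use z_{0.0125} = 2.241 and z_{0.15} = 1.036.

n = 176 per group

For two independent groups with equal n: n = 2·((z_{α/2} + z_β) / d)².
z_{α/2} + z_β = 2.241 + 1.036 = 3.277.
n = 2 × (3.277 / 0.35)² = 2 × 9.363² = 2 × 87.66 = 175.3.
Round up to the next whole participant.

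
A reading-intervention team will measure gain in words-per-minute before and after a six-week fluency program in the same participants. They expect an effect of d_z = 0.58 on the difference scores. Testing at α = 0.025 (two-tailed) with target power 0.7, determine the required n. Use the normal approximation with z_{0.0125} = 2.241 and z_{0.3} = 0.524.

n = 23 pairs

For a paired (one-sample on differences) test: n = ((z_{α/2} + z_β) / d)².
z_{α/2} + z_β = 2.241 + 0.524 = 2.765.
n = (2.765 / 0.58)² = 4.767² = 22.73.
Round up.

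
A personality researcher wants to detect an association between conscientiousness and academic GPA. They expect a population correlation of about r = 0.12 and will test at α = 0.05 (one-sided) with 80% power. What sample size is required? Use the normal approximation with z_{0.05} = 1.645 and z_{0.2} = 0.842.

Fisher's z: C = ½·ln((1+r)/(1−r)) = ½·ln(1.2727) = 0.1206.
n = ((z_{α} + z_β)/C)² + 3.
(1.645 + 0.842) / 0.1206 = 2.487 / 0.1206 = 20.622.
n = 20.622² + 3 = 425.26 + 3 = 428.3.
Round up.

n = 429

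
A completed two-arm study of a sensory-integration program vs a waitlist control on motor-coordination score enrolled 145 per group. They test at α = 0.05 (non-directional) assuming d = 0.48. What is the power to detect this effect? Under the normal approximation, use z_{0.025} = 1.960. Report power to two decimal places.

For two equal groups, power = Φ(d·√(n/2) − z_{α/2}).
d·√(n/2) = 0.48 × √(145/2) = 0.48 × 8.515 = 4.087.
z_β = 4.087 − 1.960 = 2.127.
Power = Φ(2.127) = 0.983.

power ≈ 0.98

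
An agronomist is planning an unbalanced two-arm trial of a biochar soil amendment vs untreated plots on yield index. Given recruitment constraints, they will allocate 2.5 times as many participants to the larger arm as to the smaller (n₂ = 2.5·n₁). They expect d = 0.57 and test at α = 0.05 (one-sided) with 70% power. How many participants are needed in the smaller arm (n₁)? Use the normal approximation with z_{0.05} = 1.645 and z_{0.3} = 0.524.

n₁ = 21

With allocation ratio k = n₂/n₁ = 2.5, Var(x̄₁−x̄₂) = σ²(1/n₁ + 1/(k·n₁)) = σ²·(k+1)/(k·n₁).
So n₁ = (1 + 1/k)·((z_{α} + z_β)/d)² = 1.400 × (2.169/0.57)².
n₁ = 1.400 × 14.48 = 20.3.
Round up: n₁ = 21, giving n₂ = ⌈2.5 × 21⌉ = ⌈52.5⌉ = 53.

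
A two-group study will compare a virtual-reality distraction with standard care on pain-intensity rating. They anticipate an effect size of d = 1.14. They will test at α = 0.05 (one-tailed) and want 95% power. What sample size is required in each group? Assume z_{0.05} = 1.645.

n = 17 per group

For two independent groups with equal n: n = 2·((z_{α} + z_β) / d)².
z_{α} + z_β = 1.645 + 1.645 = 3.290.
n = 2 × (3.290 / 1.14)² = 2 × 2.886² = 2 × 8.33 = 16.7.
Round up to the next whole participant.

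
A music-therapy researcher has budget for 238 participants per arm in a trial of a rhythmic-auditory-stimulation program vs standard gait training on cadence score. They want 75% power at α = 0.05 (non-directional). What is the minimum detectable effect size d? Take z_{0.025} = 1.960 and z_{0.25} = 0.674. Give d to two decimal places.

d_min ≈ 0.24

For two independent groups of n = 238 each: d_min = (z_{α/2} + z_β)·√(2/n).
z-sum = 1.960 + 0.674 = 2.634.
d_min = 2.634 × √(2/238) = 2.634 × 0.0917 = 0.241.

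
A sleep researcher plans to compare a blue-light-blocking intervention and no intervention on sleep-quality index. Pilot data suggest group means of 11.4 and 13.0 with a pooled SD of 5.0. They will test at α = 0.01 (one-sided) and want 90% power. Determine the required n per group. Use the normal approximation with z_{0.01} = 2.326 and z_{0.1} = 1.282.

Cohen's d = |M₁ − M₂| / SD_pooled = |11.4 − 13.0| / 5.0 = 1.6 / 5.0 = 0.320.
For two independent groups with equal n: n = 2·((z_{α} + z_β) / d)².
z_{α} + z_β = 2.326 + 1.282 = 3.608.
n = 2 × (3.608 / 0.320)² = 2 × 11.275² = 2 × 127.13 = 254.3.
Round up to the next whole participant.

n = 255 per group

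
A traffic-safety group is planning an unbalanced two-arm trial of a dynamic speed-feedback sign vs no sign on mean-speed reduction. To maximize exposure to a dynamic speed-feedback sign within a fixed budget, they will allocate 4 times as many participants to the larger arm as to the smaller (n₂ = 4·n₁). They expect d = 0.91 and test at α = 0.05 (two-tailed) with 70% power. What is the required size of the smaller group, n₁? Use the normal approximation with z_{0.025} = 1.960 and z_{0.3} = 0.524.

With allocation ratio k = n₂/n₁ = 4, Var(x̄₁−x̄₂) = σ²(1/n₁ + 1/(k·n₁)) = σ²·(k+1)/(k·n₁).
So n₁ = (1 + 1/k)·((z_{α/2} + z_β)/d)² = 1.250 × (2.484/0.91)².
n₁ = 1.250 × 7.45 = 9.3.
Round up: n₁ = 10, giving n₂ = 4 × 10 = 40.

n₁ = 10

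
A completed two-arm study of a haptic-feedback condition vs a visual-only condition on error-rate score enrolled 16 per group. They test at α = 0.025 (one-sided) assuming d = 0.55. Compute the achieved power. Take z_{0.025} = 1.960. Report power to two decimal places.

For two equal groups, power = Φ(d·√(n/2) − z_{α}).
d·√(n/2) = 0.55 × √(16/2) = 0.55 × 2.828 = 1.556.
z_β = 1.556 − 1.960 = -0.404.
Power = Φ(-0.404) = 0.343.

power ≈ 0.34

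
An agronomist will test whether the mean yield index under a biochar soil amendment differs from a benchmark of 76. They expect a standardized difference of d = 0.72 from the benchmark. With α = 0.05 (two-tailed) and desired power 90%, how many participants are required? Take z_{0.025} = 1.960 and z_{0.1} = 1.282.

For a one-sample test: n = ((z_{α/2} + z_β) / d)².
z_{α/2} + z_β = 1.960 + 1.282 = 3.242.
n = (3.242 / 0.72)² = 4.503² = 20.28.
Round up.

n = 21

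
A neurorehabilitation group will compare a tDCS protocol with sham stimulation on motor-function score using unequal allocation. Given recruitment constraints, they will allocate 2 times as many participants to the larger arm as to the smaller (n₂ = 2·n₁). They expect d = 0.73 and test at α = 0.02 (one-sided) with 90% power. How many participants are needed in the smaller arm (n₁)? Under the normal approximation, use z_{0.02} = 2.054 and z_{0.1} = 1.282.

With allocation ratio k = n₂/n₁ = 2, Var(x̄₁−x̄₂) = σ²(1/n₁ + 1/(k·n₁)) = σ²·(k+1)/(k·n₁).
So n₁ = (1 + 1/k)·((z_{α} + z_β)/d)² = 1.500 × (3.336/0.73)².
n₁ = 1.500 × 20.88 = 31.3.
Round up: n₁ = 32, giving n₂ = 2 × 32 = 64.

n₁ = 32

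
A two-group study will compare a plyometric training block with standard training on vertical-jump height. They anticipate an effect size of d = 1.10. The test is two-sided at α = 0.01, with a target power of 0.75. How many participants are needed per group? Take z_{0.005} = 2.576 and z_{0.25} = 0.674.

For two independent groups with equal n: n = 2·((z_{α/2} + z_β) / d)².
z_{α/2} + z_β = 2.576 + 0.674 = 3.250.
n = 2 × (3.250 / 1.10)² = 2 × 2.955² = 2 × 8.73 = 17.5.
Round up to the next whole participant.

n = 18 per group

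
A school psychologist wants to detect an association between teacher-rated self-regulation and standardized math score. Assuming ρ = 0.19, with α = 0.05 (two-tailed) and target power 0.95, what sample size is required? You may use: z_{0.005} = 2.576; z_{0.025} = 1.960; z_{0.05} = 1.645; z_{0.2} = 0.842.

Fisher's z: C = ½·ln((1+r)/(1−r)) = ½·ln(1.4691) = 0.1923.
n = ((z_{α/2} + z_β)/C)² + 3.
(1.960 + 1.645) / 0.1923 = 3.605 / 0.1923 = 18.747.
n = 18.747² + 3 = 351.44 + 3 = 354.4.
Round up.

n = 355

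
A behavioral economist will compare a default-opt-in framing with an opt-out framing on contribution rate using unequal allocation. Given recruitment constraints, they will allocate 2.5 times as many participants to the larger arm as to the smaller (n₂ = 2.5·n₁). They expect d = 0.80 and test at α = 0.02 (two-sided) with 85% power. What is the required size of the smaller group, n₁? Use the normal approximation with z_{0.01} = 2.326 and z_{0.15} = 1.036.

n₁ = 25

With allocation ratio k = n₂/n₁ = 2.5, Var(x̄₁−x̄₂) = σ²(1/n₁ + 1/(k·n₁)) = σ²·(k+1)/(k·n₁).
So n₁ = (1 + 1/k)·((z_{α/2} + z_β)/d)² = 1.400 × (3.362/0.80)².
n₁ = 1.400 × 17.66 = 24.7.
Round up: n₁ = 25, giving n₂ = ⌈2.5 × 25⌉ = ⌈62.5⌉ = 63.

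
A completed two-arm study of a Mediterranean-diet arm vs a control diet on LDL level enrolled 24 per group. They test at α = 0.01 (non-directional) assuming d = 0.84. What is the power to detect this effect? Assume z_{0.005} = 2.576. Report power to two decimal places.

For two equal groups, power = Φ(d·√(n/2) − z_{α/2}).
d·√(n/2) = 0.84 × √(24/2) = 0.84 × 3.464 = 2.910.
z_β = 2.910 − 2.576 = 0.334.
Power = Φ(0.334) = 0.631.

power ≈ 0.63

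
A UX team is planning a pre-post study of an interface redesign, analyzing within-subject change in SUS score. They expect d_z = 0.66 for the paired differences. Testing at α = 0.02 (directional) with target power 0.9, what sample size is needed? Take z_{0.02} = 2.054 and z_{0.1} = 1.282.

For a paired (one-sample on differences) test: n = ((z_{α} + z_β) / d)².
z_{α} + z_β = 2.054 + 1.282 = 3.336.
n = (3.336 / 0.66)² = 5.055² = 25.55.
Round up.

n = 26 pairs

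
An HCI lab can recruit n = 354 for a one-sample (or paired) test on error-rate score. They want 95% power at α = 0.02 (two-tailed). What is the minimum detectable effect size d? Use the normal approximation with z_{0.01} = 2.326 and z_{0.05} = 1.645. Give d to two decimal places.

For a single sample (or paired design) of n = 354: d_min = (z_{α/2} + z_β)/√n.
z-sum = 2.326 + 1.645 = 3.971.
d_min = 3.971 / √354 = 3.971 / 18.815 = 0.211.

d_min ≈ 0.21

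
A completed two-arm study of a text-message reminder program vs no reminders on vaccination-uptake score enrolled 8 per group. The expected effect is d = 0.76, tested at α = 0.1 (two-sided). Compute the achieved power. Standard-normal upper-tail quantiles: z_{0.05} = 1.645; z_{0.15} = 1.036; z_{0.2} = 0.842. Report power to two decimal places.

For two equal groups, power = Φ(d·√(n/2) − z_{α/2}).
d·√(n/2) = 0.76 × √(8/2) = 0.76 × 2.000 = 1.520.
z_β = 1.520 − 1.645 = -0.125.
Power = Φ(-0.125) = 0.450.

power ≈ 0.45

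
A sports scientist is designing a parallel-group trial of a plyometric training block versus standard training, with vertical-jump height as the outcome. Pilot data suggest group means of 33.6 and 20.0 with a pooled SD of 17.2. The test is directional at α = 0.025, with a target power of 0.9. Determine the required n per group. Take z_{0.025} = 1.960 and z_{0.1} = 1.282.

Cohen's d = |M₁ − M₂| / SD_pooled = |33.6 − 20.0| / 17.2 = 13.6 / 17.2 = 0.791.
For two independent groups with equal n: n = 2·((z_{α} + z_β) / d)².
z_{α} + z_β = 1.960 + 1.282 = 3.242.
n = 2 × (3.242 / 0.791)² = 2 × 4.099² = 2 × 16.80 = 33.6.
Round up to the next whole participant.

n = 34 per group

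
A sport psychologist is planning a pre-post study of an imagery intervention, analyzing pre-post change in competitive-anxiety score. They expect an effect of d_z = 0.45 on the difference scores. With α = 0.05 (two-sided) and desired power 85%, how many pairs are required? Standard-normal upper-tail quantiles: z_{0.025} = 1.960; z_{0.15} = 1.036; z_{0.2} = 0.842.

For a paired (one-sample on differences) test: n = ((z_{α/2} + z_β) / d)².
z_{α/2} + z_β = 1.960 + 1.036 = 2.996.
n = (2.996 / 0.45)² = 6.658² = 44.33.
Round up.

n = 45 pairs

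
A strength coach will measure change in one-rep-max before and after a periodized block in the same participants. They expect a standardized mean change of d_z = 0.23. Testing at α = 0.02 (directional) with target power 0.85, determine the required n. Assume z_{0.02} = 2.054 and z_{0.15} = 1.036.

n = 181 pairs

For a paired (one-sample on differences) test: n = ((z_{α} + z_β) / d)².
z_{α} + z_β = 2.054 + 1.036 = 3.090.
n = (3.090 / 0.23)² = 13.435² = 180.49.
Round up.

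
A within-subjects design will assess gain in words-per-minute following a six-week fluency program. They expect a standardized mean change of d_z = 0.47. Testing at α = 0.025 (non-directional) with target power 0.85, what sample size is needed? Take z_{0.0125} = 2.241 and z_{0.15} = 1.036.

n = 49 pairs

For a paired (one-sample on differences) test: n = ((z_{α/2} + z_β) / d)².
z_{α/2} + z_β = 2.241 + 1.036 = 3.277.
n = (3.277 / 0.47)² = 6.972² = 48.61.
Round up.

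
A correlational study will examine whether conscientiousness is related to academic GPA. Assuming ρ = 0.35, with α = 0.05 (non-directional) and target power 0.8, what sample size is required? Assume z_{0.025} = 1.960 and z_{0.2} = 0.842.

n = 62

Fisher's z: C = ½·ln((1+r)/(1−r)) = ½·ln(2.0769) = 0.3654.
n = ((z_{α/2} + z_β)/C)² + 3.
(1.960 + 0.842) / 0.3654 = 2.802 / 0.3654 = 7.668.
n = 7.668² + 3 = 58.80 + 3 = 61.8.
Round up.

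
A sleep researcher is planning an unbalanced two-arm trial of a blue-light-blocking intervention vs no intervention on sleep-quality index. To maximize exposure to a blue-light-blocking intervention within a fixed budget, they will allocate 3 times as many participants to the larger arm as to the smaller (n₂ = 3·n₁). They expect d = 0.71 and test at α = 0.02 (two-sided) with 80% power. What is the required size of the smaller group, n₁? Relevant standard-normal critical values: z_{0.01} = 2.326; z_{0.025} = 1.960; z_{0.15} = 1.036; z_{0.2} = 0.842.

With allocation ratio k = n₂/n₁ = 3, Var(x̄₁−x̄₂) = σ²(1/n₁ + 1/(k·n₁)) = σ²·(k+1)/(k·n₁).
So n₁ = (1 + 1/k)·((z_{α/2} + z_β)/d)² = 1.333 × (3.168/0.71)².
n₁ = 1.333 × 19.91 = 26.5.
Round up: n₁ = 27, giving n₂ = 3 × 27 = 81.

n₁ = 27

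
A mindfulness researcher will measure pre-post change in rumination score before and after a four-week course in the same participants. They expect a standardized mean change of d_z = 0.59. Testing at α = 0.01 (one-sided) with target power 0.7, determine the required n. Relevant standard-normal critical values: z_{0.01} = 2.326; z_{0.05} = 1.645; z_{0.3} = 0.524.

n = 24 pairs

For a paired (one-sample on differences) test: n = ((z_{α} + z_β) / d)².
z_{α} + z_β = 2.326 + 0.524 = 2.850.
n = (2.850 / 0.59)² = 4.831² = 23.33.
Round up.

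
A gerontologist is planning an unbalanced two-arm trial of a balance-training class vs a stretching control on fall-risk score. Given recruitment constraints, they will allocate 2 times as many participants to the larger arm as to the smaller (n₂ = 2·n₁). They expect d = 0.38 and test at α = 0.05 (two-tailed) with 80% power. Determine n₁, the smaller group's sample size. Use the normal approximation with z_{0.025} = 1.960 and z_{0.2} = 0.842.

With allocation ratio k = n₂/n₁ = 2, Var(x̄₁−x̄₂) = σ²(1/n₁ + 1/(k·n₁)) = σ²·(k+1)/(k·n₁).
So n₁ = (1 + 1/k)·((z_{α/2} + z_β)/d)² = 1.500 × (2.802/0.38)².
n₁ = 1.500 × 54.37 = 81.6.
Round up: n₁ = 82, giving n₂ = 2 × 82 = 164.

n₁ = 82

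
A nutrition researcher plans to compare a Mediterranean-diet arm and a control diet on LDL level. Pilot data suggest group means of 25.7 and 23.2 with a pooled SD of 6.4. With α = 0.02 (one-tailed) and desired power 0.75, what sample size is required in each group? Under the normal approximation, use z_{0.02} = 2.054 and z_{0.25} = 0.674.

n = 98 per group

Cohen's d = |M₁ − M₂| / SD_pooled = |25.7 − 23.2| / 6.4 = 2.5 / 6.4 = 0.391.
For two independent groups with equal n: n = 2·((z_{α} + z_β) / d)².
z_{α} + z_β = 2.054 + 0.674 = 2.728.
n = 2 × (2.728 / 0.391)² = 2 × 6.977² = 2 × 48.68 = 97.4.
Round up to the next whole participant.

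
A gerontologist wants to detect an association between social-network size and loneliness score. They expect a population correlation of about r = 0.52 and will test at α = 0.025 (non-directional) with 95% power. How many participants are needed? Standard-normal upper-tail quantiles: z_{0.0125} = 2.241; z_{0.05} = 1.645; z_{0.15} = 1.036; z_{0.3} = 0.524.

n = 49

Fisher's z: C = ½·ln((1+r)/(1−r)) = ½·ln(3.1667) = 0.5763.
n = ((z_{α/2} + z_β)/C)² + 3.
(2.241 + 1.645) / 0.5763 = 3.886 / 0.5763 = 6.743.
n = 6.743² + 3 = 45.47 + 3 = 48.5.
Round up.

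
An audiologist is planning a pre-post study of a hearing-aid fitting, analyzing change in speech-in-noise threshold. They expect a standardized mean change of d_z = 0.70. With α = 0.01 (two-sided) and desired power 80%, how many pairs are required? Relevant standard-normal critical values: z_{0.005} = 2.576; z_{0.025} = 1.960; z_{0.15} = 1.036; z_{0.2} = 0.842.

For a paired (one-sample on differences) test: n = ((z_{α/2} + z_β) / d)².
z_{α/2} + z_β = 2.576 + 0.842 = 3.418.
n = (3.418 / 0.70)² = 4.883² = 23.84.
Round up.

n = 24 pairs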